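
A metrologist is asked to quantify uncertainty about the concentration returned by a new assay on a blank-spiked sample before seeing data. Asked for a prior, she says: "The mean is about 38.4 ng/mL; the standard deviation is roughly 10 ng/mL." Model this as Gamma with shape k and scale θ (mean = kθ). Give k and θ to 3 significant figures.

k ≈ 14.7, θ ≈ 2.6

For Gamma(k, scale θ): mean = kθ, variance = kθ², so CV = 1/√k.
CV = SD/mean = 10/38.4 = 0.2604, hence k = 1/CV² = 14.7.
Then θ = mean/k = 38.4/14.7 = 2.6.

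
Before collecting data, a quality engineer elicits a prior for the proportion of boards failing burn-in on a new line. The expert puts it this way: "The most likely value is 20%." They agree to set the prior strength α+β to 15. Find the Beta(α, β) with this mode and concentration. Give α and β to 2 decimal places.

For α,β > 1 the Beta mode is (α−1)/(α+β−2). With α+β = 15, the mode is (α−1)/13.
Set (α−1)/13 = 0.2 → α = 1 + 0.2·13 = 3.60.
β = 15 − α = 11.40.

α = 3.60, β = 11.40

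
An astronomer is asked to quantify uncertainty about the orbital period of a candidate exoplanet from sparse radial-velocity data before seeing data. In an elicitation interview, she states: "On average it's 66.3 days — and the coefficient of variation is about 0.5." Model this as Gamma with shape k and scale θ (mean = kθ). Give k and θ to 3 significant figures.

k ≈ 4, θ ≈ 16.6

For Gamma(k, scale θ): mean = kθ, variance = kθ², so CV = 1/√k.
CV = 0.5, hence k = 1/CV² = 4.
Then θ = mean/k = 66.3/4 = 16.6.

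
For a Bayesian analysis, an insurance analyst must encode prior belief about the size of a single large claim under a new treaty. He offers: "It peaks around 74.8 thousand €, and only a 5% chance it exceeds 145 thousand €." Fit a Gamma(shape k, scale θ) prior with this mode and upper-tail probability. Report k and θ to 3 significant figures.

Gamma(k,θ) with k>1 has mode (k−1)θ, so θ = 74.8/(k−1).
Need P(X < 145) = 0.95 with θ tied to k this way. Start at k = 2, θ = 74.8: P(X<145) ≈ 0.577.
Too low — raise k to concentrate. Iterating converges to k ≈ 7.34.
Then θ = 74.8/(7.34−1) ≈ 11.8.

k ≈ 7.34, θ ≈ 11.8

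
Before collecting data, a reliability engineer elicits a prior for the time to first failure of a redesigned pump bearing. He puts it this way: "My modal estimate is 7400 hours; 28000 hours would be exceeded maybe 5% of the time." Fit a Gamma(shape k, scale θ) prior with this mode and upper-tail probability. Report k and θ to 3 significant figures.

k ≈ 2.44, θ ≈ 5150

Gamma(k,θ) with k>1 has mode (k−1)θ, so θ = 7400/(k−1).
Need P(X < 28000) = 0.95 with θ tied to k this way. Start at k = 2, θ = 7400: P(X<28000) ≈ 0.891.
Too low — raise k to concentrate. Iterating converges to k ≈ 2.44.
Then θ = 7400/(2.44−1) ≈ 5150.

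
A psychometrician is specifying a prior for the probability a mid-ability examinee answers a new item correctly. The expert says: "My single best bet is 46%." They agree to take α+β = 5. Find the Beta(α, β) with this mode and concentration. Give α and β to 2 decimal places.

α = 2.38, β = 2.62

For α,β > 1 the Beta mode is (α−1)/(α+β−2). With α+β = 5, the mode is (α−1)/3.
Set (α−1)/3 = 0.46 → α = 1 + 0.46·3 = 2.38.
β = 5 − α = 2.62.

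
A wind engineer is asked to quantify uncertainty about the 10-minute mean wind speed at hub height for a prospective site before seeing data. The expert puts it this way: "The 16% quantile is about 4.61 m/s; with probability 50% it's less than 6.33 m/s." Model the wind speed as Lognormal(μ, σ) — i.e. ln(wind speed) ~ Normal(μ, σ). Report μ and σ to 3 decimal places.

μ ≈ 1.845, σ ≈ 0.319

If T ~ Lognormal(μ,σ) then ln T ~ Normal(μ,σ), so the p-quantile of ln T is μ + z_p·σ.
ln(4.61) = 1.528 and ln(6.33) = 1.845; z_{0.16} = -0.9945, z_{0.5} = 0.
σ = (1.845 − 1.528)/(0 − (-0.9945)) = 0.319.
μ = 1.528 − (-0.9945)·0.319 = 1.845.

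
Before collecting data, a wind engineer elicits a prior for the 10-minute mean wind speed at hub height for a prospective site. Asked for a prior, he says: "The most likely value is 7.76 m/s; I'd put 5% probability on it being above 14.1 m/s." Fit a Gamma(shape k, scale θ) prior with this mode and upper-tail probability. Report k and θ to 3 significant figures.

k ≈ 8.81, θ ≈ 0.993

Gamma(k,θ) with k>1 has mode (k−1)θ, so θ = 7.76/(k−1).
Need P(X < 14.1) = 0.95 with θ tied to k this way. Start at k = 2, θ = 7.76: P(X<14.1) ≈ 0.542.
Too low — raise k to concentrate. Iterating converges to k ≈ 8.81.
Then θ = 7.76/(8.81−1) ≈ 0.993.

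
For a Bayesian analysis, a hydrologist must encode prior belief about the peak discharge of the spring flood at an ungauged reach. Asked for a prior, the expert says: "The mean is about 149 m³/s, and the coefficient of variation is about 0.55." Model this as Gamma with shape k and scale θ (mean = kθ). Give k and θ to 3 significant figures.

For Gamma(k, scale θ): mean = kθ, variance = kθ², so CV = 1/√k.
CV = 0.55, hence k = 1/CV² = 3.31.
Then θ = mean/k = 149/3.31 = 45.1.

k ≈ 3.31, θ ≈ 45.1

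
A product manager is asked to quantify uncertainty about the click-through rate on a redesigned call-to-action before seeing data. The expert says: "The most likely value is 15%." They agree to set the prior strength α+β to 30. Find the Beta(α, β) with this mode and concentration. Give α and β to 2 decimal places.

α = 5.20, β = 24.80

For α,β > 1 the Beta mode is (α−1)/(α+β−2). With α+β = 30, the mode is (α−1)/28.
Set (α−1)/28 = 0.15 → α = 1 + 0.15·28 = 5.20.
β = 30 − α = 24.80.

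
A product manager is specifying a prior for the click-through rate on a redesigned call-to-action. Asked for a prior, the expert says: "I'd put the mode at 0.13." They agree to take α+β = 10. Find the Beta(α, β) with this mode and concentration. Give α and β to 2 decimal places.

α = 2.04, β = 7.96

For α,β > 1 the Beta mode is (α−1)/(α+β−2). With α+β = 10, the mode is (α−1)/8.
Set (α−1)/8 = 0.13 → α = 1 + 0.13·8 = 2.04.
β = 10 − α = 7.96.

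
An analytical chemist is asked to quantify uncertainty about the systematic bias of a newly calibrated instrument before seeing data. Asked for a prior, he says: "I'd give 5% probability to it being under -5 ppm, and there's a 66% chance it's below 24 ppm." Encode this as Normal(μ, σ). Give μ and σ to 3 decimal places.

μ = 18.186, σ = 14.096

The p-quantile of Normal(μ,σ) is μ + z_p·σ, with z_{0.05} = -1.645 and z_{0.66} = 0.4125.
Eliminate σ: μ = (z₂·x₁ − z₁·x₂)/(z₂ − z₁) = (0.4125·-5 − (-1.645)·24)/2.057 = 18.186.
Then σ = (x₂ − x₁)/(z₂ − z₁) = (24 − -5)/2.057 = 14.096.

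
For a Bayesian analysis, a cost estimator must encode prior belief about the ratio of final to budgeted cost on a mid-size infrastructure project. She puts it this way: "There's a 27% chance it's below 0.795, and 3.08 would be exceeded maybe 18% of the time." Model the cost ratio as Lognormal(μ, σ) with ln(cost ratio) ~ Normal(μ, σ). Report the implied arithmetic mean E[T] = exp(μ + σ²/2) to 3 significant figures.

If T ~ Lognormal(μ,σ) then ln T ~ Normal(μ,σ), so the p-quantile of ln T is μ + z_p·σ.
ln(0.795) = -0.2294 and ln(3.08) = 1.125; z_{0.27} = -0.6128, z_{0.82} = 0.9154.
σ = (1.125 − -0.2294)/(0.9154 − (-0.6128)) = 0.886.
μ = -0.2294 − (-0.6128)·0.886 = 0.314.
E[T] = exp(μ + σ²/2) = exp(0.314 + 0.3927) = 2.03.

E[T] ≈ 2.03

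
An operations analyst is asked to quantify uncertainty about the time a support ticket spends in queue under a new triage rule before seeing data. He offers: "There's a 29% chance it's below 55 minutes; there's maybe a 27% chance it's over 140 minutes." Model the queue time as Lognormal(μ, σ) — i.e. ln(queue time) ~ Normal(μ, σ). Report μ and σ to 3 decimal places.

μ ≈ 4.451, σ ≈ 0.801

If T ~ Lognormal(μ,σ) then ln T ~ Normal(μ,σ), so the p-quantile of ln T is μ + z_p·σ.
ln(55) = 4.007 and ln(140) = 4.942; z_{0.29} = -0.5534, z_{0.73} = 0.6128.
σ = (4.942 − 4.007)/(0.6128 − (-0.5534)) = 0.801.
μ = 4.007 − (-0.5534)·0.801 = 4.451.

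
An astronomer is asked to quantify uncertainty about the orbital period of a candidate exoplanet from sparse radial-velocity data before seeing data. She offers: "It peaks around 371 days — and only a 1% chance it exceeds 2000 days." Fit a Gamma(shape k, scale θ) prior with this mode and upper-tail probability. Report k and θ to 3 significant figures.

Gamma(k,θ) with k>1 has mode (k−1)θ, so θ = 371/(k−1).
Need P(X < 2000) = 0.99 with θ tied to k this way. Start at k = 2, θ = 371: P(X<2000) ≈ 0.971.
Too low — raise k to concentrate. Iterating converges to k ≈ 2.35.
Then θ = 371/(2.35−1) ≈ 275.

k ≈ 2.35, θ ≈ 275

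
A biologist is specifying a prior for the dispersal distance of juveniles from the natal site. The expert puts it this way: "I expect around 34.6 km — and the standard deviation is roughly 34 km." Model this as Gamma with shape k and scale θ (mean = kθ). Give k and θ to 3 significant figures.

k ≈ 1.04, θ ≈ 33.4

For Gamma(k, scale θ): mean = kθ, variance = kθ², so CV = 1/√k.
CV = SD/mean = 34/34.6 = 0.9827, hence k = 1/CV² = 1.04.
Then θ = mean/k = 34.6/1.04 = 33.4.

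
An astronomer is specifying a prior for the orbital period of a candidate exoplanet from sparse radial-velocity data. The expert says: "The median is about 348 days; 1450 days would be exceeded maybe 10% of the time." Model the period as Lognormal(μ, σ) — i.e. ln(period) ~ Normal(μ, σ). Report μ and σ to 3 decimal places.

μ ≈ 5.852, σ ≈ 1.114

If T ~ Lognormal(μ,σ) then ln T ~ Normal(μ,σ), so the p-quantile of ln T is μ + z_p·σ.
ln(348) = 5.852 and ln(1450) = 7.279; z_{0.5} = 0, z_{0.9} = 1.282.
σ = (7.279 − 5.852)/(1.282 − (0)) = 1.114.
μ = 5.852 − (0)·1.114 = 5.852.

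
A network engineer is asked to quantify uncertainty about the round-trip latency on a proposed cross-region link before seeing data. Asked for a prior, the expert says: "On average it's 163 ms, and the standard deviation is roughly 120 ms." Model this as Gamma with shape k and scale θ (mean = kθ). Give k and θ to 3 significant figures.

For Gamma(k, scale θ): mean = kθ, variance = kθ², so CV = 1/√k.
CV = SD/mean = 120/163 = 0.7362, hence k = 1/CV² = 1.85.
Then θ = mean/k = 163/1.85 = 88.3.

k ≈ 1.85, θ ≈ 88.3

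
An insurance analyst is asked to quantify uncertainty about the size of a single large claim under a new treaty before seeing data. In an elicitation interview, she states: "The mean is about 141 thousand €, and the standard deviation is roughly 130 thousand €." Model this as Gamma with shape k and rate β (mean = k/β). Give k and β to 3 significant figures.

For Gamma(k, rate β): mean = k/β, variance = k/β², so CV = 1/√k.
CV = SD/mean = 130/141 = 0.922, hence k = 1/CV² = 1.18.
Then β = k/mean = 1.18/141 = 0.00834.

k ≈ 1.18, β ≈ 0.00834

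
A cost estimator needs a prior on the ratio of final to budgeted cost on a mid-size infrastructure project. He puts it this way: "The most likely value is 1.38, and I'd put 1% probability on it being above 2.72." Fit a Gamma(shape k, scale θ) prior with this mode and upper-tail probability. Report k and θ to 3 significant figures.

Gamma(k,θ) with k>1 has mode (k−1)θ, so θ = 1.38/(k−1).
Need P(X < 2.72) = 0.99 with θ tied to k this way. Start at k = 2, θ = 1.38: P(X<2.72) ≈ 0.586.
Too low — raise k to concentrate. Iterating converges to k ≈ 11.7.
Then θ = 1.38/(11.7−1) ≈ 0.129.

k ≈ 11.7, θ ≈ 0.129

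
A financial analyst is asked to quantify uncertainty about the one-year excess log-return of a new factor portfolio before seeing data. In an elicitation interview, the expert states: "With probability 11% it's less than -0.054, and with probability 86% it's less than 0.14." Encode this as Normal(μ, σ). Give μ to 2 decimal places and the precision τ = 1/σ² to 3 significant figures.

μ = 0.05, τ = 141

The p-quantile of Normal(μ,σ) is μ + z_p·σ, with z_{0.11} = -1.227 and z_{0.86} = 1.08.
Eliminate σ: μ = (z₂·x₁ − z₁·x₂)/(z₂ − z₁) = (1.08·-0.054 − (-1.227)·0.14)/2.307 = 0.05.
Then σ = (x₂ − x₁)/(z₂ − z₁) = (0.14 − -0.054)/2.307 = 0.08.
Precision τ = 1/σ² = 1/0.0841² = 141.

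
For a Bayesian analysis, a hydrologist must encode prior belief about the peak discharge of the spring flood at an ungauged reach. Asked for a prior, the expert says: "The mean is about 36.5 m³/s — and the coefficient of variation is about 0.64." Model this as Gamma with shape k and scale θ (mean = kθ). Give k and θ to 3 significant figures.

k ≈ 2.44, θ ≈ 15

For Gamma(k, scale θ): mean = kθ, variance = kθ², so CV = 1/√k.
CV = 0.64, hence k = 1/CV² = 2.44.
Then θ = mean/k = 36.5/2.44 = 15.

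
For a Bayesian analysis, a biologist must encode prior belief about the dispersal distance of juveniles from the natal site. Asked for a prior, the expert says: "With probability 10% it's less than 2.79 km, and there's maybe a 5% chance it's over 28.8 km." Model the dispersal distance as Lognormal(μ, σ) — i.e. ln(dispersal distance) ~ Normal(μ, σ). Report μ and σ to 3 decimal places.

If T ~ Lognormal(μ,σ) then ln T ~ Normal(μ,σ), so the p-quantile of ln T is μ + z_p·σ.
ln(2.79) = 1.026 and ln(28.8) = 3.36; z_{0.1} = -1.282, z_{0.95} = 1.645.
σ = (3.36 − 1.026)/(1.645 − (-1.282)) = 0.798.
μ = 1.026 − (-1.282)·0.798 = 2.048.

μ ≈ 2.048, σ ≈ 0.798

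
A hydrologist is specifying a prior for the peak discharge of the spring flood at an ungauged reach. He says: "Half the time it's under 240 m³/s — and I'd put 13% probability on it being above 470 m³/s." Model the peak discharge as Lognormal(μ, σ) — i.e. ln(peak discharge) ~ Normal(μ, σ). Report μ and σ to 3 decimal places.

If T ~ Lognormal(μ,σ) then ln T ~ Normal(μ,σ), so the p-quantile of ln T is μ + z_p·σ.
ln(240) = 5.481 and ln(470) = 6.153; z_{0.5} = 0, z_{0.87} = 1.126.
σ = (6.153 − 5.481)/(1.126 − (0)) = 0.597.
μ = 5.481 − (0)·0.597 = 5.481.

μ ≈ 5.481, σ ≈ 0.597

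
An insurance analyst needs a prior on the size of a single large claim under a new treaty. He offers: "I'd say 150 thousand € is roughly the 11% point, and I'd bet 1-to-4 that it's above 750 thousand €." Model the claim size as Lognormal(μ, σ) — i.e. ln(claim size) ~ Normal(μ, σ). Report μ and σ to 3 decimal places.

μ ≈ 5.965, σ ≈ 0.778

If T ~ Lognormal(μ,σ) then ln T ~ Normal(μ,σ), so the p-quantile of ln T is μ + z_p·σ.
ln(150) = 5.011 and ln(750) = 6.62; z_{0.11} = -1.227, z_{0.8} = 0.8416.
σ = (6.62 − 5.011)/(0.8416 − (-1.227)) = 0.778.
μ = 5.011 − (-1.227)·0.778 = 5.965.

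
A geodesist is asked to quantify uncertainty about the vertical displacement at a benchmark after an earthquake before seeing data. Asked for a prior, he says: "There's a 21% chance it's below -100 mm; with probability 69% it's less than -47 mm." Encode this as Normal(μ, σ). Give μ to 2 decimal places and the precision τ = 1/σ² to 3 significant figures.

The p-quantile of Normal(μ,σ) is μ + z_p·σ, with z_{0.21} = -0.8064 and z_{0.69} = 0.4959.
Eliminate σ: μ = (z₂·x₁ − z₁·x₂)/(z₂ − z₁) = (0.4959·-100 − (-0.8064)·-47)/1.302 = -67.18.
Then σ = (x₂ − x₁)/(z₂ − z₁) = (-47 − -100)/1.302 = 40.70.
Precision τ = 1/σ² = 1/40.7² = 0.000604.

μ = -67.18, τ = 0.000604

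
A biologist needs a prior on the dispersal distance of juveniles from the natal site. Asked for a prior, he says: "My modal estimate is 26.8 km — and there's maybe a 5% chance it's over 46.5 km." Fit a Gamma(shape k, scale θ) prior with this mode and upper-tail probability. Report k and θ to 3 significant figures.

k ≈ 10.2, θ ≈ 2.92

Gamma(k,θ) with k>1 has mode (k−1)θ, so θ = 26.8/(k−1).
Need P(X < 46.5) = 0.95 with θ tied to k this way. Start at k = 2, θ = 26.8: P(X<46.5) ≈ 0.518.
Too low — raise k to concentrate. Iterating converges to k ≈ 10.2.
Then θ = 26.8/(10.2−1) ≈ 2.92.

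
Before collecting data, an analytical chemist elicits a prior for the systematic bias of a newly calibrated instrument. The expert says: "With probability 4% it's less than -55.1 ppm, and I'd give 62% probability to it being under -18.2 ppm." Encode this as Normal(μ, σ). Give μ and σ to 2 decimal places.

μ = -23.68, σ = 17.95

The p-quantile of Normal(μ,σ) is μ + z_p·σ, with z_{0.04} = -1.751 and z_{0.62} = 0.3055.
Eliminate σ: μ = (z₂·x₁ − z₁·x₂)/(z₂ − z₁) = (0.3055·-55.1 − (-1.751)·-18.2)/2.056 = -23.68.
Then σ = (x₂ − x₁)/(z₂ − z₁) = (-18.2 − -55.1)/2.056 = 17.95.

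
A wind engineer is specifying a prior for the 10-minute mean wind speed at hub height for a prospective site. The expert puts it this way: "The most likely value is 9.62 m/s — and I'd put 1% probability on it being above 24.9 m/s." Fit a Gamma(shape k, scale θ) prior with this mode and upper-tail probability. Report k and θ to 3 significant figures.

Gamma(k,θ) with k>1 has mode (k−1)θ, so θ = 9.62/(k−1).
Need P(X < 24.9) = 0.99 with θ tied to k this way. Start at k = 2, θ = 9.62: P(X<24.9) ≈ 0.730.
Too low — raise k to concentrate. Iterating converges to k ≈ 6.15.
Then θ = 9.62/(6.15−1) ≈ 1.87.

k ≈ 6.15, θ ≈ 1.87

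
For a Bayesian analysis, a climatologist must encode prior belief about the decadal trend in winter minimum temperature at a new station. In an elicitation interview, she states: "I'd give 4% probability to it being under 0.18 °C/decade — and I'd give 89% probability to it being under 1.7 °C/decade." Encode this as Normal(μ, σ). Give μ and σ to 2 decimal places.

The p-quantile of Normal(μ,σ) is μ + z_p·σ, with z_{0.04} = -1.751 and z_{0.89} = 1.227.
Eliminate σ: μ = (z₂·x₁ − z₁·x₂)/(z₂ − z₁) = (1.227·0.18 − (-1.751)·1.7)/2.977 = 1.07.
Then σ = (x₂ − x₁)/(z₂ − z₁) = (1.7 − 0.18)/2.977 = 0.51.

μ = 1.07, σ = 0.51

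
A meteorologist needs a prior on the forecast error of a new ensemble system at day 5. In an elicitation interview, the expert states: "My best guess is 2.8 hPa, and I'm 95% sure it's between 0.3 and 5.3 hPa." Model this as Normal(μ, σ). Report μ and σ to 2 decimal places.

A symmetric 95% interval runs μ ± z·σ with z = 1.96.
Half-width = 2.5, so σ = 2.5/1.96 = 1.28.
μ is the stated best guess, 2.80.

μ = 2.80, σ = 1.28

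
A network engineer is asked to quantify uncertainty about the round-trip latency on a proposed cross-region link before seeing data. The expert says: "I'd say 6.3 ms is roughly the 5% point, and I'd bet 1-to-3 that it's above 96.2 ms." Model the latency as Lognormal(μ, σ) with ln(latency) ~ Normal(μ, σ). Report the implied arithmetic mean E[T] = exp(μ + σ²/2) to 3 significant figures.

If T ~ Lognormal(μ,σ) then ln T ~ Normal(μ,σ), so the p-quantile of ln T is μ + z_p·σ.
ln(6.3) = 1.841 and ln(96.2) = 4.566; z_{0.05} = -1.645, z_{0.75} = 0.6745.
σ = (4.566 − 1.841)/(0.6745 − (-1.645)) = 1.175.
μ = 1.841 − (-1.645)·1.175 = 3.774.
E[T] = exp(μ + σ²/2) = exp(3.774 + 0.6906) = 86.9 ms.

E[T] ≈ 86.9 ms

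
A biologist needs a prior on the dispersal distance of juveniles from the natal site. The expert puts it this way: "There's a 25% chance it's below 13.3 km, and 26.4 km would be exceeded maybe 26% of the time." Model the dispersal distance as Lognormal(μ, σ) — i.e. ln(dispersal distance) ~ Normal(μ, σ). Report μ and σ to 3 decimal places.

If T ~ Lognormal(μ,σ) then ln T ~ Normal(μ,σ), so the p-quantile of ln T is μ + z_p·σ.
ln(13.3) = 2.588 and ln(26.4) = 3.273; z_{0.25} = -0.6745, z_{0.74} = 0.6433.
σ = (3.273 − 2.588)/(0.6433 − (-0.6745)) = 0.520.
μ = 2.588 − (-0.6745)·0.520 = 2.939.

μ ≈ 2.939, σ ≈ 0.520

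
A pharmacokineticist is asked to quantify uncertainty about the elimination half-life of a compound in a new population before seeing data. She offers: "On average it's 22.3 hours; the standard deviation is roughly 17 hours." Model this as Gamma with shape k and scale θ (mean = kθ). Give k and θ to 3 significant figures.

k ≈ 1.72, θ ≈ 13

For Gamma(k, scale θ): mean = kθ, variance = kθ², so CV = 1/√k.
CV = SD/mean = 17/22.3 = 0.7623, hence k = 1/CV² = 1.72.
Then θ = mean/k = 22.3/1.72 = 13.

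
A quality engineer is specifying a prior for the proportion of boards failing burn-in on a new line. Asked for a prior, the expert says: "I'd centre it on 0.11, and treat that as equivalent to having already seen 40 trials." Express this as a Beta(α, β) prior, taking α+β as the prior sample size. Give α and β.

α = 4.4, β = 35.6

Under the effective-sample-size interpretation, Beta(α, β) has prior mean α/(α+β) and prior sample size α+β.
So α+β = 40 and α/(α+β) = 0.11, giving α = 0.11·40 = 4.4 and β = 40 − 4.4 = 35.6.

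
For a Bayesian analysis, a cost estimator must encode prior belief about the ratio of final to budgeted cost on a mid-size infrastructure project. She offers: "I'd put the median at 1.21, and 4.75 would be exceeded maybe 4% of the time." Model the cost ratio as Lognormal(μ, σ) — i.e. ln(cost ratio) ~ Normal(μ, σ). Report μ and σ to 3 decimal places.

μ ≈ 0.191, σ ≈ 0.781

If T ~ Lognormal(μ,σ) then ln T ~ Normal(μ,σ), so the p-quantile of ln T is μ + z_p·σ.
ln(1.21) = 0.1906 and ln(4.75) = 1.558; z_{0.5} = 0, z_{0.96} = 1.751.
σ = (1.558 − 0.1906)/(1.751 − (0)) = 0.781.
μ = 0.1906 − (0)·0.781 = 0.191.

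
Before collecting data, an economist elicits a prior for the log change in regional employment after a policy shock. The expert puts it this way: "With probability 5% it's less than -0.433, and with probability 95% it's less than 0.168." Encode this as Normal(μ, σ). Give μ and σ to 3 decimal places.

The p-quantile of Normal(μ,σ) is μ + z_p·σ, with z_{0.05} = -1.645 and z_{0.95} = 1.645.
Eliminate σ: μ = (z₂·x₁ − z₁·x₂)/(z₂ − z₁) = (1.645·-0.433 − (-1.645)·0.168)/3.29 = -0.132.
Then σ = (x₂ − x₁)/(z₂ − z₁) = (0.168 − -0.433)/3.29 = 0.183.

μ = -0.132, σ = 0.183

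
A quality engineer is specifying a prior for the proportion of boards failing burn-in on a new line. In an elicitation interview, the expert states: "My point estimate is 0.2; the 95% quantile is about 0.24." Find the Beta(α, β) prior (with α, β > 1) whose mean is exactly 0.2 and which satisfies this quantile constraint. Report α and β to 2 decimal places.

α ≈ 57.21, β ≈ 228.85

With mean 0.2 fixed, write α = 0.2s, β = 0.8s where s = α+β.
Need P(θ < 0.24) = 0.95 under Beta(0.2s, 0.8s). Normal approximation: (q−m)/√(m(1−m)/s) ≈ z_{0.95} = 1.64, so s ≈ 0.2·0.8·(1.64)²/(0.24−0.2)² = 270.6.
At s = 270.6: P(θ<0.24) ≈ 0.945. Adjusting to match 0.95 gives s ≈ 286.07.
So α = 0.2·286.07 ≈ 57.21, β = 0.8·286.07 ≈ 228.85.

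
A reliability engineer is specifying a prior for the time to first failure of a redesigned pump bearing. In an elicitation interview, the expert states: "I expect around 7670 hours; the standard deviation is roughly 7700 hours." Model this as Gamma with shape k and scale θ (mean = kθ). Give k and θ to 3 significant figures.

k ≈ 0.992, θ ≈ 7730

For Gamma(k, scale θ): mean = kθ, variance = kθ², so CV = 1/√k.
CV = SD/mean = 7700/7670 = 1.004, hence k = 1/CV² = 0.992.
Then θ = mean/k = 7670/0.992 = 7730.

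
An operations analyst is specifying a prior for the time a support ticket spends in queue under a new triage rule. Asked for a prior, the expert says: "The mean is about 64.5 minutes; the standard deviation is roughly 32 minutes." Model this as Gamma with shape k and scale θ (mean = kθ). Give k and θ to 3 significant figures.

k ≈ 4.06, θ ≈ 15.9

For Gamma(k, scale θ): mean = kθ, variance = kθ², so CV = 1/√k.
CV = SD/mean = 32/64.5 = 0.4961, hence k = 1/CV² = 4.06.
Then θ = mean/k = 64.5/4.06 = 15.9.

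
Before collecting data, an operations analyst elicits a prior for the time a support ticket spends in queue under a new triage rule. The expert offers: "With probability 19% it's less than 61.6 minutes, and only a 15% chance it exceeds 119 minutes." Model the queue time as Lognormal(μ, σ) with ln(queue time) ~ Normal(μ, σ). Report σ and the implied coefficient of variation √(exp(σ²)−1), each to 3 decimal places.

If T ~ Lognormal(μ,σ) then ln T ~ Normal(μ,σ), so the p-quantile of ln T is μ + z_p·σ.
ln(61.6) = 4.121 and ln(119) = 4.779; z_{0.19} = -0.8779, z_{0.85} = 1.036.
σ = (4.779 − 4.121)/(1.036 − (-0.8779)) = 0.344.
μ = 4.121 − (-0.8779)·0.344 = 4.423.
CV = √(exp(σ²)−1) = √(exp(0.1183)−1) = 0.354.

σ ≈ 0.344, CV ≈ 0.354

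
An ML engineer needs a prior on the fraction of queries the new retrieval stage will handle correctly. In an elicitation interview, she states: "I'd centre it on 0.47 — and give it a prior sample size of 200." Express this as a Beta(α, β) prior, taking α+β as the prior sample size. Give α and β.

Under the effective-sample-size interpretation, Beta(α, β) has prior mean α/(α+β) and prior sample size α+β.
So α+β = 200 and α/(α+β) = 0.47, giving α = 0.47·200 = 94 and β = 200 − 94 = 106.

α = 94, β = 106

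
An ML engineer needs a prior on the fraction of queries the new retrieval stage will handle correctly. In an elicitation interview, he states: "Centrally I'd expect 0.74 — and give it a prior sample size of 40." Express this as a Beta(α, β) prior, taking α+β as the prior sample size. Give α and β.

Under the effective-sample-size interpretation, Beta(α, β) has prior mean α/(α+β) and prior sample size α+β.
So α+β = 40 and α/(α+β) = 0.74, giving α = 0.74·40 = 29.6 and β = 40 − 29.6 = 10.4.

α = 29.6, β = 10.4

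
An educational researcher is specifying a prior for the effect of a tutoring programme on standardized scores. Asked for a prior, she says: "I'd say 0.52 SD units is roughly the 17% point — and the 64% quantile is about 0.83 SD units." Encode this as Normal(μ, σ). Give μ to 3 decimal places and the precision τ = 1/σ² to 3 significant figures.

The p-quantile of Normal(μ,σ) is μ + z_p·σ, with z_{0.17} = -0.9542 and z_{0.64} = 0.3585.
Eliminate σ: μ = (z₂·x₁ − z₁·x₂)/(z₂ − z₁) = (0.3585·0.52 − (-0.9542)·0.83)/1.313 = 0.745.
Then σ = (x₂ − x₁)/(z₂ − z₁) = (0.83 − 0.52)/1.313 = 0.236.
Precision τ = 1/σ² = 1/0.2362² = 17.9.

μ = 0.745, τ = 17.9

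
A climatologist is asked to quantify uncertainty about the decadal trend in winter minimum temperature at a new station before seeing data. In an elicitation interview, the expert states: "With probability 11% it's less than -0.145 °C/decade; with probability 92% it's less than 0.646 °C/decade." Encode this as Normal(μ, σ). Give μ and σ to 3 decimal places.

μ = 0.224, σ = 0.301

The p-quantile of Normal(μ,σ) is μ + z_p·σ, with z_{0.11} = -1.227 and z_{0.92} = 1.405.
Eliminate σ: μ = (z₂·x₁ − z₁·x₂)/(z₂ − z₁) = (1.405·-0.145 − (-1.227)·0.646)/2.632 = 0.224.
Then σ = (x₂ − x₁)/(z₂ − z₁) = (0.646 − -0.145)/2.632 = 0.301.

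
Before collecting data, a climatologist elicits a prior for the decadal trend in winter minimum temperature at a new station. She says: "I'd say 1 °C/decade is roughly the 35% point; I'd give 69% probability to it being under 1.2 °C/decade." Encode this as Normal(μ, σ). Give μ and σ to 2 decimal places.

For Normal(μ,σ), the p-quantile is μ + z_p·σ. Here z_{0.35} = -0.3853, z_{0.69} = 0.4959.
So 1 = μ − 0.3853σ and 1.2 = μ + 0.4959σ.
Subtracting: σ = (1.2 − 1)/(0.4959 − (-0.3853)) = 0.23.
Then μ = 1 − (-0.3853)·0.23 = 1.09.

μ = 1.09, σ = 0.23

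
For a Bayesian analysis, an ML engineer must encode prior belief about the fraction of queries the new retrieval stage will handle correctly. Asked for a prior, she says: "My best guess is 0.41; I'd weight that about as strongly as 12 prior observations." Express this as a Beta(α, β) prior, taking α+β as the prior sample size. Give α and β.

Under the effective-sample-size interpretation, Beta(α, β) has prior mean α/(α+β) and prior sample size α+β.
So α+β = 12 and α/(α+β) = 0.41, giving α = 0.41·12 = 4.92 and β = 12 − 4.92 = 7.08.

α = 4.92, β = 7.08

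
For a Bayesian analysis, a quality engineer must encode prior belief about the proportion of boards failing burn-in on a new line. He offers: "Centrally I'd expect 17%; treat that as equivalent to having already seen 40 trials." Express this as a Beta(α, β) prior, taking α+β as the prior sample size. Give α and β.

α = 6.8, β = 33.2

Under the effective-sample-size interpretation, Beta(α, β) has prior mean α/(α+β) and prior sample size α+β.
So α+β = 40 and α/(α+β) = 0.17, giving α = 0.17·40 = 6.8 and β = 40 − 6.8 = 33.2.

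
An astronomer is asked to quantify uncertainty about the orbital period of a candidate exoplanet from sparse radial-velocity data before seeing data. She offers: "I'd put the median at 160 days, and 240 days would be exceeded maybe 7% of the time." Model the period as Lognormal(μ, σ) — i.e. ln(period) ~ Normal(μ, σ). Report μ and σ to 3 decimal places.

μ ≈ 5.075, σ ≈ 0.275

If T ~ Lognormal(μ,σ) then ln T ~ Normal(μ,σ), so the p-quantile of ln T is μ + z_p·σ.
ln(160) = 5.075 and ln(240) = 5.481; z_{0.5} = 0, z_{0.93} = 1.476.
σ = (5.481 − 5.075)/(1.476 − (0)) = 0.275.
μ = 5.075 − (0)·0.275 = 5.075.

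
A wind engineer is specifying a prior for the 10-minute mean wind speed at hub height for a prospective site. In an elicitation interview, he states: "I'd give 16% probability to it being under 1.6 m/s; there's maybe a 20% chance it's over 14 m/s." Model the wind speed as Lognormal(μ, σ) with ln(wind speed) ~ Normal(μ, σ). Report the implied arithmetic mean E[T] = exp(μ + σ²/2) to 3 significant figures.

If T ~ Lognormal(μ,σ) then ln T ~ Normal(μ,σ), so the p-quantile of ln T is μ + z_p·σ.
ln(1.6) = 0.47 and ln(14) = 2.639; z_{0.16} = -0.9945, z_{0.8} = 0.8416.
σ = (2.639 − 0.47)/(0.8416 − (-0.9945)) = 1.181.
μ = 0.47 − (-0.9945)·1.181 = 1.645.
E[T] = exp(μ + σ²/2) = exp(1.645 + 0.6978) = 10.4 m/s.

E[T] ≈ 10.4 m/s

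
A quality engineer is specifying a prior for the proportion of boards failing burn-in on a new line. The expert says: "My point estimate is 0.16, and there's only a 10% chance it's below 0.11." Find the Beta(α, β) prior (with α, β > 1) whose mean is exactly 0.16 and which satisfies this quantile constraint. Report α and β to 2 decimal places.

With mean 0.16 fixed, write α = 0.16s, β = 0.84s where s = α+β.
Need P(θ < 0.11) = 0.1 under Beta(0.16s, 0.84s). Normal approximation: (q−m)/√(m(1−m)/s) ≈ z_{0.1} = -1.28, so s ≈ 0.16·0.84·(-1.28)²/(0.11−0.16)² = 88.3.
At s = 88.3: P(θ<0.11) ≈ 0.089. Adjusting to match 0.1 gives s ≈ 80.79.
So α = 0.16·80.79 ≈ 12.93, β = 0.84·80.79 ≈ 67.86.

α ≈ 12.93, β ≈ 67.86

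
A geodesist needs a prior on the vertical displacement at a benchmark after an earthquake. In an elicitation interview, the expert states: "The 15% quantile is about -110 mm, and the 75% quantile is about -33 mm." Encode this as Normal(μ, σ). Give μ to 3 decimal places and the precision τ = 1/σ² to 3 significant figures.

μ = -63.355, τ = 0.000494

For Normal(μ,σ), the p-quantile is μ + z_p·σ. Here z_{0.15} = -1.036, z_{0.75} = 0.6745.
So -110 = μ − 1.036σ and -33 = μ + 0.6745σ.
Subtracting: σ = (-33 − -110)/(0.6745 − (-1.036)) = 45.005.
Then μ = -110 − (-1.036)·45.005 = -63.355.
Precision τ = 1/σ² = 1/45² = 0.000494.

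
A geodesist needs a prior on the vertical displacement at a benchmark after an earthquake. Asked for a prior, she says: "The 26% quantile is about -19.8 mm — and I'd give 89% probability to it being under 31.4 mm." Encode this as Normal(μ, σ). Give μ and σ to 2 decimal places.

The p-quantile of Normal(μ,σ) is μ + z_p·σ, with z_{0.26} = -0.6433 and z_{0.89} = 1.227.
Eliminate σ: μ = (z₂·x₁ − z₁·x₂)/(z₂ − z₁) = (1.227·-19.8 − (-0.6433)·31.4)/1.87 = -2.18.
Then σ = (x₂ − x₁)/(z₂ − z₁) = (31.4 − -19.8)/1.87 = 27.38.

μ = -2.18, σ = 27.38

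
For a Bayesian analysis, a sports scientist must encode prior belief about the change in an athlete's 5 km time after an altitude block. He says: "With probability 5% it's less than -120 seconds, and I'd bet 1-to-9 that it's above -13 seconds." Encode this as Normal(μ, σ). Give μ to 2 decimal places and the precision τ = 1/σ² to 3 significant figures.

For Normal(μ,σ), the p-quantile is μ + z_p·σ. Here z_{0.05} = -1.645, z_{0.9} = 1.282.
So -120 = μ − 1.645σ and -13 = μ + 1.282σ.
Subtracting: σ = (-13 − -120)/(1.282 − (-1.645)) = 36.56.
Then μ = -120 − (-1.645)·36.56 = -59.86.
Precision τ = 1/σ² = 1/36.56² = 0.000748.

μ = -59.86, τ = 0.000748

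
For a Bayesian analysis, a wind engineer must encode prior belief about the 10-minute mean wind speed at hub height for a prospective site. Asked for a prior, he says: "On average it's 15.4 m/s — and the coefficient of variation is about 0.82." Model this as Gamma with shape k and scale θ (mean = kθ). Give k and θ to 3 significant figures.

For Gamma(k, scale θ): mean = kθ, variance = kθ², so CV = 1/√k.
CV = 0.82, hence k = 1/CV² = 1.49.
Then θ = mean/k = 15.4/1.49 = 10.4.

k ≈ 1.49, θ ≈ 10.4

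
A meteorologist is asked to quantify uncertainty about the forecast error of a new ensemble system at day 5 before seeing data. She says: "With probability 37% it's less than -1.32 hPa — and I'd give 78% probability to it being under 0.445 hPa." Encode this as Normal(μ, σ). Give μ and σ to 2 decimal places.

μ = -0.79, σ = 1.60

The p-quantile of Normal(μ,σ) is μ + z_p·σ, with z_{0.37} = -0.3319 and z_{0.78} = 0.7722.
Eliminate σ: μ = (z₂·x₁ − z₁·x₂)/(z₂ − z₁) = (0.7722·-1.32 − (-0.3319)·0.445)/1.104 = -0.79.
Then σ = (x₂ − x₁)/(z₂ − z₁) = (0.445 − -1.32)/1.104 = 1.60.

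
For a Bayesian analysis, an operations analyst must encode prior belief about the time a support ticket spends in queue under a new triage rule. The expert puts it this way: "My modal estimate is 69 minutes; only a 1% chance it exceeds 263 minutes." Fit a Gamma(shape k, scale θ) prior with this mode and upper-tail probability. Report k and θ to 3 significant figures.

k ≈ 3.37, θ ≈ 29.2

Gamma(k,θ) with k>1 has mode (k−1)θ, so θ = 69/(k−1).
Need P(X < 263) = 0.99 with θ tied to k this way. Start at k = 2, θ = 69: P(X<263) ≈ 0.894.
Too low — raise k to concentrate. Iterating converges to k ≈ 3.37.
Then θ = 69/(3.37−1) ≈ 29.2.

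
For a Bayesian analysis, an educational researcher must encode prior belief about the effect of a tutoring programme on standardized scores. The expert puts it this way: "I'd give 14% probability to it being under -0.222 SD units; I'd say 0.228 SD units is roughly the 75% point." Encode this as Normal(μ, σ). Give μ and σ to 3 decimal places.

For Normal(μ,σ), the p-quantile is μ + z_p·σ. Here z_{0.14} = -1.08, z_{0.75} = 0.6745.
So -0.222 = μ − 1.08σ and 0.228 = μ + 0.6745σ.
Subtracting: σ = (0.228 − -0.222)/(0.6745 − (-1.08)) = 0.256.
Then μ = -0.222 − (-1.08)·0.256 = 0.055.

μ = 0.055, σ = 0.256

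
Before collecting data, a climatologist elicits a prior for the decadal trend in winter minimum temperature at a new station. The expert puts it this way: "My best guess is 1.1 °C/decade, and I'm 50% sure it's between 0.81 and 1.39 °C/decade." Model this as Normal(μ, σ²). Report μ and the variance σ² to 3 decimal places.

μ = 1.100, σ² = 0.185

A symmetric 50% interval runs μ ± z·σ with z = 0.6745.
Half-width = 0.29, so σ = 0.29/0.6745 = 0.4300 and σ² = 0.185.
μ is the stated best guess, 1.100.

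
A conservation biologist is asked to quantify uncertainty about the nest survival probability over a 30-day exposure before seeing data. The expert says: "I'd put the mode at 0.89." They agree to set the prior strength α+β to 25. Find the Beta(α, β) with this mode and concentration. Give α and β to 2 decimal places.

For α,β > 1 the Beta mode is (α−1)/(α+β−2). With α+β = 25, the mode is (α−1)/23.
Set (α−1)/23 = 0.89 → α = 1 + 0.89·23 = 21.47.
β = 25 − α = 3.53.

α = 21.47, β = 3.53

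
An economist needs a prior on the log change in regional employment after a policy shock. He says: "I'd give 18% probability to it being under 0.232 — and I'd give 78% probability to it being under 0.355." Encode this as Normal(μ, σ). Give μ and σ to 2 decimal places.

μ = 0.30, σ = 0.07

For Normal(μ,σ), the p-quantile is μ + z_p·σ. Here z_{0.18} = -0.9154, z_{0.78} = 0.7722.
So 0.232 = μ − 0.9154σ and 0.355 = μ + 0.7722σ.
Subtracting: σ = (0.355 − 0.232)/(0.7722 − (-0.9154)) = 0.07.
Then μ = 0.232 − (-0.9154)·0.07 = 0.30.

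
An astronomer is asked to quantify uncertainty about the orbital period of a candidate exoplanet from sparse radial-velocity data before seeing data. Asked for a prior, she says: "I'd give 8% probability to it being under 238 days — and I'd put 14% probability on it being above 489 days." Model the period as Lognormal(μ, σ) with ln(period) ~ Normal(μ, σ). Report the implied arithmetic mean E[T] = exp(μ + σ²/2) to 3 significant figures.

E[T] ≈ 373 days

If T ~ Lognormal(μ,σ) then ln T ~ Normal(μ,σ), so the p-quantile of ln T is μ + z_p·σ.
ln(238) = 5.472 and ln(489) = 6.192; z_{0.08} = -1.405, z_{0.86} = 1.08.
σ = (6.192 − 5.472)/(1.08 − (-1.405)) = 0.290.
μ = 5.472 − (-1.405)·0.290 = 5.879.
E[T] = exp(μ + σ²/2) = exp(5.879 + 0.0420) = 373 days.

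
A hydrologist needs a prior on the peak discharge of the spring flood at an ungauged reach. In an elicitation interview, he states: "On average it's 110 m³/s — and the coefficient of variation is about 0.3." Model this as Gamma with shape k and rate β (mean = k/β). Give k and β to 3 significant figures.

k ≈ 11.1, β ≈ 0.101

For Gamma(k, rate β): mean = k/β, variance = k/β², so CV = 1/√k.
CV = 0.3, hence k = 1/CV² = 11.1.
Then β = k/mean = 11.1/110 = 0.101.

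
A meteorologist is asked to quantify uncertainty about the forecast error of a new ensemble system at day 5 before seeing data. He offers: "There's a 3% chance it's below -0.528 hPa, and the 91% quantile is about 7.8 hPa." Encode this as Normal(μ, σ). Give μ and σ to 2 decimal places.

For Normal(μ,σ), the p-quantile is μ + z_p·σ. Here z_{0.03} = -1.881, z_{0.91} = 1.341.
So -0.528 = μ − 1.881σ and 7.8 = μ + 1.341σ.
Subtracting: σ = (7.8 − -0.528)/(1.341 − (-1.881)) = 2.59.
Then μ = -0.528 − (-1.881)·2.59 = 4.33.

μ = 4.33, σ = 2.59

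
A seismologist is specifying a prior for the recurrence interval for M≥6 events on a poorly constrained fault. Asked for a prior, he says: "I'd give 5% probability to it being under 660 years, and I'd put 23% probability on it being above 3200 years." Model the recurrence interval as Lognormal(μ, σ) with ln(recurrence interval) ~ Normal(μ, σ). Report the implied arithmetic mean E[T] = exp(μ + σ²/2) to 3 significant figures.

If T ~ Lognormal(μ,σ) then ln T ~ Normal(μ,σ), so the p-quantile of ln T is μ + z_p·σ.
ln(660) = 6.492 and ln(3200) = 8.071; z_{0.05} = -1.645, z_{0.77} = 0.7388.
σ = (8.071 − 6.492)/(0.7388 − (-1.645)) = 0.662.
μ = 6.492 − (-1.645)·0.662 = 7.582.
E[T] = exp(μ + σ²/2) = exp(7.582 + 0.2193) = 2440 years.

E[T] ≈ 2440 years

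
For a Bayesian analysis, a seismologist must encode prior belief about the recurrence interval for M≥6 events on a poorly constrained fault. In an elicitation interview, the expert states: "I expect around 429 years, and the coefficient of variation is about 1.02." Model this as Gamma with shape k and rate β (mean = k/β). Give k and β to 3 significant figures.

For Gamma(k, rate β): mean = k/β, variance = k/β², so CV = 1/√k.
CV = 1.02, hence k = 1/CV² = 0.961.
Then β = k/mean = 0.961/429 = 0.00224.

k ≈ 0.961, β ≈ 0.00224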